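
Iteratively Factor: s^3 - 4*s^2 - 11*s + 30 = (s - 2)*(s^2 - 2*s - 15) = (s - 5)*(s - 2)*(s + 3)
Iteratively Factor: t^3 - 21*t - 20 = (t + 1)*(t^2 - t - 20) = (t + 1)*(t + 4)*(t - 5)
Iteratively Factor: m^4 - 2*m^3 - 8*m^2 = (m - 4)*(m^3 + 2*m^2) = (m - 4)*(m + 2)*(m^2) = m*(m - 4)*(m + 2)*(m)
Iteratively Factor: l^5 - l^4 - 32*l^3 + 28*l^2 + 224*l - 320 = (l - 2)*(l^4 + l^3 - 30*l^2 - 32*l + 160) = (l - 2)*(l + 4)*(l^3 - 3*l^2 - 18*l + 40) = (l - 2)^2*(l + 4)*(l^2 - l - 20) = (l - 2)^2*(l + 4)^2*(l - 5)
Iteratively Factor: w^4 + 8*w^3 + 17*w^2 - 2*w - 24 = (w + 4)*(w^3 + 4*w^2 + w - 6) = (w + 3)*(w + 4)*(w^2 + w - 2) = (w - 1)*(w + 3)*(w + 4)*(w + 2)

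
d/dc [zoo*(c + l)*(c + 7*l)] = zoo*(c + l)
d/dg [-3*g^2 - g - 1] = -6*g - 1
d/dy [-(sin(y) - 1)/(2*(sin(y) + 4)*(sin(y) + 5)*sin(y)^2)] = (3*sin(y)^3 + 14*sin(y)^2 - 7*sin(y) - 40)*cos(y)/(2*(sin(y) + 4)^2*(sin(y) + 5)^2*sin(y)^3)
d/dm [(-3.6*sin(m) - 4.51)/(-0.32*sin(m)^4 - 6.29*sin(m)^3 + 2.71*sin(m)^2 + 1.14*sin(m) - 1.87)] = (-3.456*sin(m)^4 - 51.0608*sin(m)^3 - 75.3477*sin(m)^2 + 24.4442*sin(m) + 11.8734)*cos(m)/(0.1024*sin(m)^8 + 4.0256*sin(m)^7 + 37.8297*sin(m)^6 - 34.8214*sin(m)^5 - 5.8003*sin(m)^4 + 29.7034*sin(m)^3 - 8.8358*sin(m)^2 - 4.2636*sin(m) + 3.4969)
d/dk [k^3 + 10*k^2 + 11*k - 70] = 3*k^2 + 20*k + 11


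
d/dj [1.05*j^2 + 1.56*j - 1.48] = 2.1*j + 1.56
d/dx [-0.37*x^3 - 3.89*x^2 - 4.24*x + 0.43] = -1.11*x^2 - 7.78*x - 4.24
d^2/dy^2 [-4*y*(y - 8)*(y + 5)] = 24 - 24*y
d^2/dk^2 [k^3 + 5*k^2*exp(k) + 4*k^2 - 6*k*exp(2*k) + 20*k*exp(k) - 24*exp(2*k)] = 5*k^2*exp(k) - 24*k*exp(2*k) + 40*k*exp(k) + 6*k - 120*exp(2*k) + 50*exp(k) + 8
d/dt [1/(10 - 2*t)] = 1/(2*(t - 5)^2)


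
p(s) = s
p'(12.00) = 1.00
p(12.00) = 12.00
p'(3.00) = 1.00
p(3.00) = 3.00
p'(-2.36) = 1.00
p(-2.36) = -2.36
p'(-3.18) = 1.00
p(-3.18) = -3.18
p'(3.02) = 1.00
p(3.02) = 3.02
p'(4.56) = 1.00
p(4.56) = 4.56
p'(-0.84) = 1.00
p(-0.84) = -0.84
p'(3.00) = 1.00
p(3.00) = 3.00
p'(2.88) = 1.00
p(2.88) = 2.88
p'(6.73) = 1.00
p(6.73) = 6.73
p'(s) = 1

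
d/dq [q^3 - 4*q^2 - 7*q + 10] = 3*q^2 - 8*q - 7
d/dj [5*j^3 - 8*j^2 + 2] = j*(15*j - 16)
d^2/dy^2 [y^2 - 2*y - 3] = 2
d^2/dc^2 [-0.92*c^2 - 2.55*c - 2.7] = -1.84000000000000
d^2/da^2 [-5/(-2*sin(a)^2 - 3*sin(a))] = 5*(-16*sin(a) - 18 + 15/sin(a) + 36/sin(a)^2 + 18/sin(a)^3)/(2*sin(a) + 3)^3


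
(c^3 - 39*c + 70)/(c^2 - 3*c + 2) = (c^2 + 2*c - 35)/(c - 1)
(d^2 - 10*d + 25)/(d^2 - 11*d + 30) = (d - 5)/(d - 6)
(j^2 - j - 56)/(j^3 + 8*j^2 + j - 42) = (j - 8)/(j^2 + j - 6)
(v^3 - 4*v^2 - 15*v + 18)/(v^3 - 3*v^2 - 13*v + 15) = (v - 6)/(v - 5)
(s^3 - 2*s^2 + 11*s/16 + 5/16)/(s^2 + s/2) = (16*s^3 - 32*s^2 + 11*s + 5)/(8*s*(2*s + 1))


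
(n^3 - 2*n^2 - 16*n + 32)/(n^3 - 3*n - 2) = (n^2 - 16)/(n^2 + 2*n + 1)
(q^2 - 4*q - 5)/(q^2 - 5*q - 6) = (q - 5)/(q - 6)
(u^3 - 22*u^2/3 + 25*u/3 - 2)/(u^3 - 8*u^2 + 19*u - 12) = (u^2 - 19*u/3 + 2)/(u^2 - 7*u + 12)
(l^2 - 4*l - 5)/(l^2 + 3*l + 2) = (l - 5)/(l + 2)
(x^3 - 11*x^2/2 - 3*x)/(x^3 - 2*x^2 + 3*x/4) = 2*(2*x^2 - 11*x - 6)/(4*x^2 - 8*x + 3)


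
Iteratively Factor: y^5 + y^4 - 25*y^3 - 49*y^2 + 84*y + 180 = (y + 2)*(y^4 - y^3 - 23*y^2 - 3*y + 90) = (y + 2)*(y + 3)*(y^3 - 4*y^2 - 11*y + 30) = (y - 5)*(y + 2)*(y + 3)*(y^2 + y - 6) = (y - 5)*(y + 2)*(y + 3)^2*(y - 2)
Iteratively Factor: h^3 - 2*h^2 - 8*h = (h)*(h^2 - 2*h - 8) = h*(h - 4)*(h + 2)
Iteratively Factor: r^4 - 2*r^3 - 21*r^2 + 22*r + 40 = (r + 4)*(r^3 - 6*r^2 + 3*r + 10) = (r + 1)*(r + 4)*(r^2 - 7*r + 10) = (r - 2)*(r + 1)*(r + 4)*(r - 5)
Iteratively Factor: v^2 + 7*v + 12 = (v + 4)*(v + 3)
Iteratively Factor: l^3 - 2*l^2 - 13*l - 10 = (l + 1)*(l^2 - 3*l - 10) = (l + 1)*(l + 2)*(l - 5)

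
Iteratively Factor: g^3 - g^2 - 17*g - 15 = (g + 3)*(g^2 - 4*g - 5) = (g + 1)*(g + 3)*(g - 5)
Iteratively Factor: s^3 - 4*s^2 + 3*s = (s - 1)*(s^2 - 3*s) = s*(s - 1)*(s - 3)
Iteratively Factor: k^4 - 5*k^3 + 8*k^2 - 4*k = (k - 2)*(k^3 - 3*k^2 + 2*k) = (k - 2)*(k - 1)*(k^2 - 2*k) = (k - 2)^2*(k - 1)*(k)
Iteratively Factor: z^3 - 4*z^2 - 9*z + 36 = (z - 3)*(z^2 - z - 12) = (z - 3)*(z + 3)*(z - 4)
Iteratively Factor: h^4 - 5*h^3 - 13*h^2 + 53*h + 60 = (h + 1)*(h^3 - 6*h^2 - 7*h + 60) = (h - 4)*(h + 1)*(h^2 - 2*h - 15) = (h - 4)*(h + 1)*(h + 3)*(h - 5)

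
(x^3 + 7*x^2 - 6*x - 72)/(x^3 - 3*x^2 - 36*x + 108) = (x + 4)/(x - 6)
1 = 1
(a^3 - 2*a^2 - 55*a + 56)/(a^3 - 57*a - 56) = (a - 1)/(a + 1)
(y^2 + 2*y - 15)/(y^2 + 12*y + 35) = (y - 3)/(y + 7)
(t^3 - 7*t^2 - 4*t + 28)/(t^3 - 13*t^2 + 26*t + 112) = (t - 2)/(t - 8)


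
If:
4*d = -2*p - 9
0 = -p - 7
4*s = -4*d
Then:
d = 5/4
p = -7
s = -5/4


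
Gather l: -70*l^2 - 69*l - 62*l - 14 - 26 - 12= -70*l^2 - 131*l - 52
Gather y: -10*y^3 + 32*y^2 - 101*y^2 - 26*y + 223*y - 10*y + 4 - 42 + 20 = -10*y^3 - 69*y^2 + 187*y - 18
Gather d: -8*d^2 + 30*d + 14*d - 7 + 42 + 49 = -8*d^2 + 44*d + 84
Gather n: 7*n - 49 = 7*n - 49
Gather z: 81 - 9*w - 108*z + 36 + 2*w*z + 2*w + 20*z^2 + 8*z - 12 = -7*w + 20*z^2 + z*(2*w - 100) + 105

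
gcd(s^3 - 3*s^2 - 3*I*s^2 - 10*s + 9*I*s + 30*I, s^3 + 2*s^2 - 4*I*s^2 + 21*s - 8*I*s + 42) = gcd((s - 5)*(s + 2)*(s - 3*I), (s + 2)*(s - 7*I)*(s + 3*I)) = s + 2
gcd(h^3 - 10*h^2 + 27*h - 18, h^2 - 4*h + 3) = h^2 - 4*h + 3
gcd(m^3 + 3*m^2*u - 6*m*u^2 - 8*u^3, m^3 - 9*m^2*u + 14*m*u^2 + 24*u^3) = m + u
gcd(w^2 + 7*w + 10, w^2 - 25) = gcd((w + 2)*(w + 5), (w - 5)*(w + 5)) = w + 5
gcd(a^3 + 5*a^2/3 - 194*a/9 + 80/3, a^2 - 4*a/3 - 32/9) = a - 8/3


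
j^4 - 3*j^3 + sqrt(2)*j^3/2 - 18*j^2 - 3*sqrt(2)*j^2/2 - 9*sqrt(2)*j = j*(j - 6)*(j + 3)*(j + sqrt(2)/2)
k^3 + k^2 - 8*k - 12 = (k - 3)*(k + 2)^2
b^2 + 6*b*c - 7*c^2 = (b - c)*(b + 7*c)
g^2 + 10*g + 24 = (g + 4)*(g + 6)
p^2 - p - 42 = (p - 7)*(p + 6)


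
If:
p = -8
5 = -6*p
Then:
No Solution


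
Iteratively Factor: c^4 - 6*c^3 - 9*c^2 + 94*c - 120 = (c - 5)*(c^3 - c^2 - 14*c + 24) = (c - 5)*(c - 2)*(c^2 + c - 12) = (c - 5)*(c - 2)*(c + 4)*(c - 3)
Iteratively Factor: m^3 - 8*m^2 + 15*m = (m - 5)*(m^2 - 3*m) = m*(m - 5)*(m - 3)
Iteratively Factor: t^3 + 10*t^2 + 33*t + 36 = (t + 3)*(t^2 + 7*t + 12) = (t + 3)*(t + 4)*(t + 3)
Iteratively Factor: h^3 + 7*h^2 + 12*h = (h + 3)*(h^2 + 4*h) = (h + 3)*(h + 4)*(h)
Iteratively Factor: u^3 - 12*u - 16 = (u + 2)*(u^2 - 2*u - 8) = (u + 2)^2*(u - 4)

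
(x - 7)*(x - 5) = x^2 - 12*x + 35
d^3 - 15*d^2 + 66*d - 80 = (d - 8)*(d - 5)*(d - 2)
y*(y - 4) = y^2 - 4*y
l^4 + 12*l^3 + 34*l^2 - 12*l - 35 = (l - 1)*(l + 1)*(l + 5)*(l + 7)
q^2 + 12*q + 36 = (q + 6)^2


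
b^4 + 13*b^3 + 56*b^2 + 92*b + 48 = (b + 1)*(b + 2)*(b + 4)*(b + 6)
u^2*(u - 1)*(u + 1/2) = u^4 - u^3/2 - u^2/2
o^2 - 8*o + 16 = (o - 4)^2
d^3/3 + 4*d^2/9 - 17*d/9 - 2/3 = (d/3 + 1)*(d - 2)*(d + 1/3)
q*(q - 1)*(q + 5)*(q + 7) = q^4 + 11*q^3 + 23*q^2 - 35*q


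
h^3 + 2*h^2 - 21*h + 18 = (h - 3)*(h - 1)*(h + 6)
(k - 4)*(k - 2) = k^2 - 6*k + 8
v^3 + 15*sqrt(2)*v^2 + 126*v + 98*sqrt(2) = (v + sqrt(2))*(v + 7*sqrt(2))^2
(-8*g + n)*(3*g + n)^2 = -72*g^3 - 39*g^2*n - 2*g*n^2 + n^3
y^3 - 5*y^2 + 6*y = y*(y - 3)*(y - 2)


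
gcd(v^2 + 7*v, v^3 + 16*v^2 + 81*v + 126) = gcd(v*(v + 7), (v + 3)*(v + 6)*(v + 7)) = v + 7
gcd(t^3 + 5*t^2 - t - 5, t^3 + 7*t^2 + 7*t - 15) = t^2 + 4*t - 5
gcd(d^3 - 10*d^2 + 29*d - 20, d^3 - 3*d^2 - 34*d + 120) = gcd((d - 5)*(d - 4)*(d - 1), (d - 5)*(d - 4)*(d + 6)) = d^2 - 9*d + 20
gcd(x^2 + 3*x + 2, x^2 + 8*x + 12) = x + 2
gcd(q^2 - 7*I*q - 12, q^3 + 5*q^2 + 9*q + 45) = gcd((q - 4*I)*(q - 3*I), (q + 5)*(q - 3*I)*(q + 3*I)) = q - 3*I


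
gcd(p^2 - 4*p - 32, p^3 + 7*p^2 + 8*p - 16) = p + 4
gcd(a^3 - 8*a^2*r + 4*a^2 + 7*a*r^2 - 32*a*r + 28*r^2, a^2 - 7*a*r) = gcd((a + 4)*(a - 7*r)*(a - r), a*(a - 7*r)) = -a + 7*r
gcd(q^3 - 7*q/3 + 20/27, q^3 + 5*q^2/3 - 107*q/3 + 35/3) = q - 1/3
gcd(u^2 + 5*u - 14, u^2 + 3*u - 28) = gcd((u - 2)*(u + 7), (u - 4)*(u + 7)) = u + 7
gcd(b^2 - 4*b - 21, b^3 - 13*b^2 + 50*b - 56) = b - 7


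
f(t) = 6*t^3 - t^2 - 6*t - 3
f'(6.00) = 630.00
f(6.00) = 1221.00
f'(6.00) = 630.00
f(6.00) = 1221.00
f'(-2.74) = 134.62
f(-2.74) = -117.49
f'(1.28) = 20.93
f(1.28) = 0.26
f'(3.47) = 203.80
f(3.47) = 214.83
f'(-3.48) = 218.95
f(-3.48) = -247.10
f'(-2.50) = 111.50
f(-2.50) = -88.00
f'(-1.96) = 67.07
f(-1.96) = -40.26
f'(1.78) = 47.47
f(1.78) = 16.99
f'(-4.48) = 364.23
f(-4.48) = -535.68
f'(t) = 18*t^2 - 2*t - 6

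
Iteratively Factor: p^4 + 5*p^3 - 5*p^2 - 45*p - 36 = (p + 1)*(p^3 + 4*p^2 - 9*p - 36) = (p - 3)*(p + 1)*(p^2 + 7*p + 12) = (p - 3)*(p + 1)*(p + 4)*(p + 3)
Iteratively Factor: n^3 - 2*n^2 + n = (n - 1)*(n^2 - n) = (n - 1)^2*(n)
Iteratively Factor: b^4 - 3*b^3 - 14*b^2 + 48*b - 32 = (b + 4)*(b^3 - 7*b^2 + 14*b - 8) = (b - 1)*(b + 4)*(b^2 - 6*b + 8) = (b - 4)*(b - 1)*(b + 4)*(b - 2)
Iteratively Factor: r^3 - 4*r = (r - 2)*(r^2 + 2*r) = r*(r - 2)*(r + 2)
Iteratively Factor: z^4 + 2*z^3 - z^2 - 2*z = (z)*(z^3 + 2*z^2 - z - 2) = z*(z - 1)*(z^2 + 3*z + 2) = z*(z - 1)*(z + 2)*(z + 1)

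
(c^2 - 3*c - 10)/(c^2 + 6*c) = (c^2 - 3*c - 10)/(c*(c + 6))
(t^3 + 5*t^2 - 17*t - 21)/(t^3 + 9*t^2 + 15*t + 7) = (t - 3)/(t + 1)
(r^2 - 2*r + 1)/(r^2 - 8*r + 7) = (r - 1)/(r - 7)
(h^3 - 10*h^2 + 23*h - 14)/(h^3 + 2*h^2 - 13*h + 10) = (h - 7)/(h + 5)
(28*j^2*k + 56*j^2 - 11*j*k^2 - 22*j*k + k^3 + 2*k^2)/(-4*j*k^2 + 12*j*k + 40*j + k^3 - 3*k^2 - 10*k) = (-7*j + k)/(k - 5)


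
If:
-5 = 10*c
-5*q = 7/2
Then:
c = -1/2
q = -7/10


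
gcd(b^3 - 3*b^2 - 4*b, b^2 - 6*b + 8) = b - 4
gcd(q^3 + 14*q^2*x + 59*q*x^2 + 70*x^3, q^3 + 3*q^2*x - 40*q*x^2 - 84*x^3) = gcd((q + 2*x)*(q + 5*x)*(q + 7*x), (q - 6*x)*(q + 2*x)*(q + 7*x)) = q^2 + 9*q*x + 14*x^2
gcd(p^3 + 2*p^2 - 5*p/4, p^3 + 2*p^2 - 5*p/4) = p^3 + 2*p^2 - 5*p/4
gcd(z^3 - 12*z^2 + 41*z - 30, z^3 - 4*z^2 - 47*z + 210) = z^2 - 11*z + 30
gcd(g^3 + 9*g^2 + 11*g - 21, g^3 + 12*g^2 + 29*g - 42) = g^2 + 6*g - 7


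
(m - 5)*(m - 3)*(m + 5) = m^3 - 3*m^2 - 25*m + 75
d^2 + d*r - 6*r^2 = (d - 2*r)*(d + 3*r)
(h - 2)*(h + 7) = h^2 + 5*h - 14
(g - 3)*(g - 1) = g^2 - 4*g + 3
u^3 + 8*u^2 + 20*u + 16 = (u + 2)^2*(u + 4)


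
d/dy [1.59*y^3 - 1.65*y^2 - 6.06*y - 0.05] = 4.77*y^2 - 3.3*y - 6.06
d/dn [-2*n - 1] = -2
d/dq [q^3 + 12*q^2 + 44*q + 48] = 3*q^2 + 24*q + 44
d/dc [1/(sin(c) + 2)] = -cos(c)/(sin(c) + 2)^2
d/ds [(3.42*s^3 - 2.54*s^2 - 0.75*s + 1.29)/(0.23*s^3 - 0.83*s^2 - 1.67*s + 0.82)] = (-4.44089209850063e-16*s^5 - 2.2544*s^4 - 11.0778*s^3 + 11.1424*s^2 - 2.0242*s + 1.5393)/(0.0529*s^6 - 0.3818*s^5 - 0.0793*s^4 + 3.1494*s^3 + 1.4277*s^2 - 2.7388*s + 0.6724)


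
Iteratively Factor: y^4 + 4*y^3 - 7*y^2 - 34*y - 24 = (y + 2)*(y^3 + 2*y^2 - 11*y - 12) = (y + 1)*(y + 2)*(y^2 + y - 12) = (y - 3)*(y + 1)*(y + 2)*(y + 4)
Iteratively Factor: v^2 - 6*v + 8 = (v - 2)*(v - 4)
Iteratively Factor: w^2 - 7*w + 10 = (w - 5)*(w - 2)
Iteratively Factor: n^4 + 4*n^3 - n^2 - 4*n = (n - 1)*(n^3 + 5*n^2 + 4*n) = (n - 1)*(n + 4)*(n^2 + n) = (n - 1)*(n + 1)*(n + 4)*(n)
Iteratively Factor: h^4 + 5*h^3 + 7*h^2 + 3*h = (h + 1)*(h^3 + 4*h^2 + 3*h) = h*(h + 1)*(h^2 + 4*h + 3) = h*(h + 1)*(h + 3)*(h + 1)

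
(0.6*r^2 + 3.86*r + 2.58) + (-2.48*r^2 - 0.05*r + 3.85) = -1.88*r^2 + 3.81*r + 6.43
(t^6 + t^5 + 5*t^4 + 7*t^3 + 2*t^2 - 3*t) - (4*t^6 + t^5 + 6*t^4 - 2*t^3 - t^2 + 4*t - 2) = -3*t^6 - t^4 + 9*t^3 + 3*t^2 - 7*t + 2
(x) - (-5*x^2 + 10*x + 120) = 5*x^2 - 9*x - 120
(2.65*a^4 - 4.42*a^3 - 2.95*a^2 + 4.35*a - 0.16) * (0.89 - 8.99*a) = -23.8235*a^5 + 42.0943*a^4 + 22.5867*a^3 - 41.732*a^2 + 5.3099*a - 0.1424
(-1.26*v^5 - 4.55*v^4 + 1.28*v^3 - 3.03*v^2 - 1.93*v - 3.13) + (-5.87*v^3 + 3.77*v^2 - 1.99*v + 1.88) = -1.26*v^5 - 4.55*v^4 - 4.59*v^3 + 0.74*v^2 - 3.92*v - 1.25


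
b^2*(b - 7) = b^3 - 7*b^2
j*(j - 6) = j^2 - 6*j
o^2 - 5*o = o*(o - 5)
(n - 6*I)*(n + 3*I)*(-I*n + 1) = -I*n^3 - 2*n^2 - 21*I*n + 18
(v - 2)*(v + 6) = v^2 + 4*v - 12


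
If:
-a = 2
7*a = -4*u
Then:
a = -2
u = 7/2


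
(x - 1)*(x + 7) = x^2 + 6*x - 7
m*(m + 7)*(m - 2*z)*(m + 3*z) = m^4 + m^3*z + 7*m^3 - 6*m^2*z^2 + 7*m^2*z - 42*m*z^2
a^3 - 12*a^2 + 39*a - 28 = (a - 7)*(a - 4)*(a - 1)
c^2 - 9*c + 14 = (c - 7)*(c - 2)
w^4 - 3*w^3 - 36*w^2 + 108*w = w*(w - 6)*(w - 3)*(w + 6)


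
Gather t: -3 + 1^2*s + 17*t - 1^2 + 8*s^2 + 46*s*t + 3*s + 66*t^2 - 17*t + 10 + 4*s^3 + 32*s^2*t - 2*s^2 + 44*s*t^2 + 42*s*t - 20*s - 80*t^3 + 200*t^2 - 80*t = 4*s^3 + 6*s^2 - 16*s - 80*t^3 + t^2*(44*s + 266) + t*(32*s^2 + 88*s - 80) + 6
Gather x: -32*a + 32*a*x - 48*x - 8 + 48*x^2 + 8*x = -32*a + 48*x^2 + x*(32*a - 40) - 8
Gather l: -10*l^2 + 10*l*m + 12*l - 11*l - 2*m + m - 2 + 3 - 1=-10*l^2 + l*(10*m + 1) - m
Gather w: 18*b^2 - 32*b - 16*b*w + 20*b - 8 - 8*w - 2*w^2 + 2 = 18*b^2 - 12*b - 2*w^2 + w*(-16*b - 8) - 6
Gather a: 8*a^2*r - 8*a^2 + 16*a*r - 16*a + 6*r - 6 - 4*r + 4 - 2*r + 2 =a^2*(8*r - 8) + a*(16*r - 16)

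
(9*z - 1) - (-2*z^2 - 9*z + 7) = 2*z^2 + 18*z - 8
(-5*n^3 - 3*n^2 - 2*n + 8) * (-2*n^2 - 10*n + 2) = 10*n^5 + 56*n^4 + 24*n^3 - 2*n^2 - 84*n + 16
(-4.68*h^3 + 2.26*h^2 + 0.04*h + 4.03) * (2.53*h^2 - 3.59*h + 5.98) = -11.8404*h^5 + 22.519*h^4 - 35.9986*h^3 + 23.5671*h^2 - 14.2285*h + 24.0994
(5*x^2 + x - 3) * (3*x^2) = 15*x^4 + 3*x^3 - 9*x^2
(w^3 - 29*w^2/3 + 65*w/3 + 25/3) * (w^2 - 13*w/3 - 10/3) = w^5 - 14*w^4 + 542*w^3/9 - 160*w^2/3 - 325*w/3 - 250/9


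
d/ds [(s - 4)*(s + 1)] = 2*s - 3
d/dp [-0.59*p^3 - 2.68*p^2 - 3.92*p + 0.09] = -1.77*p^2 - 5.36*p - 3.92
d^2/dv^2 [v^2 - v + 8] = 2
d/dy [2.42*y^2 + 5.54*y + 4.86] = 4.84*y + 5.54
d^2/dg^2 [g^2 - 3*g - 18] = 2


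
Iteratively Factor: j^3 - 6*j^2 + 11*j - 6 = (j - 2)*(j^2 - 4*j + 3) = (j - 3)*(j - 2)*(j - 1)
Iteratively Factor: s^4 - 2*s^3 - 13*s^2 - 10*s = (s - 5)*(s^3 + 3*s^2 + 2*s) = (s - 5)*(s + 2)*(s^2 + s) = (s - 5)*(s + 1)*(s + 2)*(s)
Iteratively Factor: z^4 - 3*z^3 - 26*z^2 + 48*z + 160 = (z + 4)*(z^3 - 7*z^2 + 2*z + 40) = (z + 2)*(z + 4)*(z^2 - 9*z + 20) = (z - 4)*(z + 2)*(z + 4)*(z - 5)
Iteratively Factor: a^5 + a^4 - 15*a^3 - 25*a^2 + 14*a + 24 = (a - 1)*(a^4 + 2*a^3 - 13*a^2 - 38*a - 24) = (a - 4)*(a - 1)*(a^3 + 6*a^2 + 11*a + 6) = (a - 4)*(a - 1)*(a + 1)*(a^2 + 5*a + 6) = (a - 4)*(a - 1)*(a + 1)*(a + 2)*(a + 3)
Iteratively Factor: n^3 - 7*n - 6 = (n - 3)*(n^2 + 3*n + 2) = (n - 3)*(n + 2)*(n + 1)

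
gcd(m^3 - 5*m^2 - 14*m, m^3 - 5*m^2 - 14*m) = m^3 - 5*m^2 - 14*m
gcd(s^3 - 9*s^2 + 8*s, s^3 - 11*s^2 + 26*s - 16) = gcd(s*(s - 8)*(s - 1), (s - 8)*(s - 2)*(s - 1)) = s^2 - 9*s + 8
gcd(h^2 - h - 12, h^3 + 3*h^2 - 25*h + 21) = 1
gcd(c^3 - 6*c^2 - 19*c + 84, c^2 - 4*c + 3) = c - 3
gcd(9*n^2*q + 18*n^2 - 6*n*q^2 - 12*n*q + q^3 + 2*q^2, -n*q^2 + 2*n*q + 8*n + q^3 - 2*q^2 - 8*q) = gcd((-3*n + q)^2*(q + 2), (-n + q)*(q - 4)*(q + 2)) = q + 2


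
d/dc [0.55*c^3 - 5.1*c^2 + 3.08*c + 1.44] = 1.65*c^2 - 10.2*c + 3.08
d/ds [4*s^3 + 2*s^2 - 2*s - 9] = 12*s^2 + 4*s - 2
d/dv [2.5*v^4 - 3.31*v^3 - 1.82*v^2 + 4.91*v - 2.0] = 10.0*v^3 - 9.93*v^2 - 3.64*v + 4.91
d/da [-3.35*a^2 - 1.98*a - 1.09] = -6.7*a - 1.98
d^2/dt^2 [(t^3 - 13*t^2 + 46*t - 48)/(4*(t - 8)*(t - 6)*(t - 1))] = (t^3 - 18*t + 42)/(t^6 - 21*t^5 + 165*t^4 - 595*t^3 + 990*t^2 - 756*t + 216)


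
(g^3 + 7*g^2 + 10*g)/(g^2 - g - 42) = g*(g^2 + 7*g + 10)/(g^2 - g - 42)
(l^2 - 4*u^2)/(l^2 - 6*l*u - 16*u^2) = (-l + 2*u)/(-l + 8*u)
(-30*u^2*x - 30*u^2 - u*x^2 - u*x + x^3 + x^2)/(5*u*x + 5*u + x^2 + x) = -6*u + x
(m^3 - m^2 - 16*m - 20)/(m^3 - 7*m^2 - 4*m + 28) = (m^2 - 3*m - 10)/(m^2 - 9*m + 14)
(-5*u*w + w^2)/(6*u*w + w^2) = (-5*u + w)/(6*u + w)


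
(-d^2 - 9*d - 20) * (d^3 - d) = -d^5 - 9*d^4 - 19*d^3 + 9*d^2 + 20*d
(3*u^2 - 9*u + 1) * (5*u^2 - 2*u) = 15*u^4 - 51*u^3 + 23*u^2 - 2*u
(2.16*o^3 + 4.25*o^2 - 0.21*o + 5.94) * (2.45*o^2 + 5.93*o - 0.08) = 5.292*o^5 + 23.2213*o^4 + 24.5152*o^3 + 12.9677*o^2 + 35.241*o - 0.4752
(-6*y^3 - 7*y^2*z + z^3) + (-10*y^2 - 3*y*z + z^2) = -6*y^3 - 7*y^2*z - 10*y^2 - 3*y*z + z^3 + z^2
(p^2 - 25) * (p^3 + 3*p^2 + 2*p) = p^5 + 3*p^4 - 23*p^3 - 75*p^2 - 50*p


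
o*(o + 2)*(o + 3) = o^3 + 5*o^2 + 6*o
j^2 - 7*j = j*(j - 7)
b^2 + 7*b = b*(b + 7)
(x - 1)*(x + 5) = x^2 + 4*x - 5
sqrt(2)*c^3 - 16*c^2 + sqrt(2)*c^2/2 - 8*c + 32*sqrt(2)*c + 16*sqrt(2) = (c - 4*sqrt(2))^2*(sqrt(2)*c + sqrt(2)/2)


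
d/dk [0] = 0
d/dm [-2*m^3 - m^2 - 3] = 2*m*(-3*m - 1)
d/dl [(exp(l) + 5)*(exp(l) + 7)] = 2*(exp(l) + 6)*exp(l)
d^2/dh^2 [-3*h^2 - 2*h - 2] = -6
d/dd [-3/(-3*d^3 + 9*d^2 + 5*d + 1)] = 3*(-9*d^2 + 18*d + 5)/(-3*d^3 + 9*d^2 + 5*d + 1)^2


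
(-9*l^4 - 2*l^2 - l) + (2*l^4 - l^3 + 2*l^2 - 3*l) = -7*l^4 - l^3 - 4*l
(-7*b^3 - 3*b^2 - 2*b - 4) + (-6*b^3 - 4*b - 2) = -13*b^3 - 3*b^2 - 6*b - 6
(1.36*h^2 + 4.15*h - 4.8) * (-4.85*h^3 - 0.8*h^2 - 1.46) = -6.596*h^5 - 21.2155*h^4 + 19.96*h^3 + 1.8544*h^2 - 6.059*h + 7.008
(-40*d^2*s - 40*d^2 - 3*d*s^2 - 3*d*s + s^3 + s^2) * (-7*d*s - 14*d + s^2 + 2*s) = 280*d^3*s^2 + 840*d^3*s + 560*d^3 - 19*d^2*s^3 - 57*d^2*s^2 - 38*d^2*s - 10*d*s^4 - 30*d*s^3 - 20*d*s^2 + s^5 + 3*s^4 + 2*s^3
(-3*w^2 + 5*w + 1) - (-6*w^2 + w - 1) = 3*w^2 + 4*w + 2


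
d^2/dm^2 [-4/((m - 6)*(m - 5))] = 8*(-(m - 6)^2 - (m - 6)*(m - 5) - (m - 5)^2)/((m - 6)^3*(m - 5)^3)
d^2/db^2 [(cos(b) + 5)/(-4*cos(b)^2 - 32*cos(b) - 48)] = (9*(1 - cos(2*b))^2*cos(b)/4 + 3*(1 - cos(2*b))^2 - 470*cos(b) - 11*cos(2*b) + 27*cos(3*b)/2 - cos(5*b)/2 - 351)/(4*(cos(b) + 2)^3*(cos(b) + 6)^3)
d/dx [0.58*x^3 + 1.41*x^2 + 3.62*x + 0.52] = 1.74*x^2 + 2.82*x + 3.62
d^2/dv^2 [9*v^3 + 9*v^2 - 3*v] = 54*v + 18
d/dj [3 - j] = -1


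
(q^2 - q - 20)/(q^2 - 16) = (q - 5)/(q - 4)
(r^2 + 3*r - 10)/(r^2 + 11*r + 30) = (r - 2)/(r + 6)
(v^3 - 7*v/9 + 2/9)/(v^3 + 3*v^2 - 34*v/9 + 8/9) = (v + 1)/(v + 4)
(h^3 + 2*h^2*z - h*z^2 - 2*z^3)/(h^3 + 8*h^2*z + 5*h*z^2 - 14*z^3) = (h + z)/(h + 7*z)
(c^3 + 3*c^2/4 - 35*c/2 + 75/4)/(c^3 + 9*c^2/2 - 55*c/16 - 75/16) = 4*(c - 3)/(4*c + 3)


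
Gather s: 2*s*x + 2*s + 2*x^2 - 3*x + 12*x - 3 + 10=s*(2*x + 2) + 2*x^2 + 9*x + 7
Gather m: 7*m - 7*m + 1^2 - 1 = 0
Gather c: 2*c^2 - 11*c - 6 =2*c^2 - 11*c - 6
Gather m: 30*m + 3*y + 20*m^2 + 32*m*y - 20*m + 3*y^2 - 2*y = 20*m^2 + m*(32*y + 10) + 3*y^2 + y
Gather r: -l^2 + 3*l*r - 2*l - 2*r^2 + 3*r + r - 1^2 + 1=-l^2 - 2*l - 2*r^2 + r*(3*l + 4)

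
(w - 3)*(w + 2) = w^2 - w - 6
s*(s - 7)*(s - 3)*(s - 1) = s^4 - 11*s^3 + 31*s^2 - 21*s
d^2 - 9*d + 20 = (d - 5)*(d - 4)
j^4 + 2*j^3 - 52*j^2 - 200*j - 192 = (j - 8)*(j + 2)^2*(j + 6)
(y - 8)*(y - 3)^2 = y^3 - 14*y^2 + 57*y - 72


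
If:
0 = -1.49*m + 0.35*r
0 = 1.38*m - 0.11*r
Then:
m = 0.00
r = 0.00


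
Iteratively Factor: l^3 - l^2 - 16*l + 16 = (l - 4)*(l^2 + 3*l - 4) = (l - 4)*(l + 4)*(l - 1)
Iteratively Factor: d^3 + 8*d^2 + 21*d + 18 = (d + 3)*(d^2 + 5*d + 6) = (d + 3)^2*(d + 2)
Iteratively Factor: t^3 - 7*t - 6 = (t - 3)*(t^2 + 3*t + 2) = (t - 3)*(t + 2)*(t + 1)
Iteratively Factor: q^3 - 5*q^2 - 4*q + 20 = (q - 2)*(q^2 - 3*q - 10) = (q - 2)*(q + 2)*(q - 5)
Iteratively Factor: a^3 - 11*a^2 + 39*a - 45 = (a - 3)*(a^2 - 8*a + 15) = (a - 5)*(a - 3)*(a - 3)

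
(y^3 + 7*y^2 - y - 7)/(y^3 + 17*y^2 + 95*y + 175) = (y^2 - 1)/(y^2 + 10*y + 25)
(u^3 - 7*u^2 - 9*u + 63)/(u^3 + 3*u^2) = 1 - 10/u + 21/u^2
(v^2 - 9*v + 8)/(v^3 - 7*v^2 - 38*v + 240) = (v - 1)/(v^2 + v - 30)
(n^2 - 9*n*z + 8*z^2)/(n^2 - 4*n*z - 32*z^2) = (n - z)/(n + 4*z)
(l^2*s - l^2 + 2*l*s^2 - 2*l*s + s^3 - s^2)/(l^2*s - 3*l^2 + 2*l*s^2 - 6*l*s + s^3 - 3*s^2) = (s - 1)/(s - 3)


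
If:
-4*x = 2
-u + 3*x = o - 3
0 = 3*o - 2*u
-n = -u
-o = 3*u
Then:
No Solution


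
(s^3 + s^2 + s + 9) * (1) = s^3 + s^2 + s + 9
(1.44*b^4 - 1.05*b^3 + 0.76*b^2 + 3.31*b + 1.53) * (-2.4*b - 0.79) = -3.456*b^5 + 1.3824*b^4 - 0.9945*b^3 - 8.5444*b^2 - 6.2869*b - 1.2087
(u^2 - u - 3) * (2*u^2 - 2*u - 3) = 2*u^4 - 4*u^3 - 7*u^2 + 9*u + 9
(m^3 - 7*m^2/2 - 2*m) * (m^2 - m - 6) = m^5 - 9*m^4/2 - 9*m^3/2 + 23*m^2 + 12*m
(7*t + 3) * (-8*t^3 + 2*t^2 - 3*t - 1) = -56*t^4 - 10*t^3 - 15*t^2 - 16*t - 3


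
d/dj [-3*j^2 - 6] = -6*j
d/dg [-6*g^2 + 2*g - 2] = 2 - 12*g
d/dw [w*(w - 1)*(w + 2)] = 3*w^2 + 2*w - 2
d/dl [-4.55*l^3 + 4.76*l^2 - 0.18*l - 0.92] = -13.65*l^2 + 9.52*l - 0.18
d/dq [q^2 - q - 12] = 2*q - 1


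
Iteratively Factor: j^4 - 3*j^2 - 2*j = (j)*(j^3 - 3*j - 2) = j*(j - 2)*(j^2 + 2*j + 1) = j*(j - 2)*(j + 1)*(j + 1)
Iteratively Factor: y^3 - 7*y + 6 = (y - 2)*(y^2 + 2*y - 3) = (y - 2)*(y + 3)*(y - 1)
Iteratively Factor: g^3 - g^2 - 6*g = (g)*(g^2 - g - 6) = g*(g - 3)*(g + 2)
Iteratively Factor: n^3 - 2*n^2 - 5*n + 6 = (n - 3)*(n^2 + n - 2) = (n - 3)*(n - 1)*(n + 2)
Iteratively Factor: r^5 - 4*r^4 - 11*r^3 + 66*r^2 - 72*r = (r + 4)*(r^4 - 8*r^3 + 21*r^2 - 18*r) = r*(r + 4)*(r^3 - 8*r^2 + 21*r - 18) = r*(r - 3)*(r + 4)*(r^2 - 5*r + 6) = r*(r - 3)*(r - 2)*(r + 4)*(r - 3)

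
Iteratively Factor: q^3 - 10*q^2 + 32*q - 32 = (q - 2)*(q^2 - 8*q + 16) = (q - 4)*(q - 2)*(q - 4)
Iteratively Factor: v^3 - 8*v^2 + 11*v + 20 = (v - 5)*(v^2 - 3*v - 4) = (v - 5)*(v - 4)*(v + 1)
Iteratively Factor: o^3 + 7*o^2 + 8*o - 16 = (o + 4)*(o^2 + 3*o - 4) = (o + 4)^2*(o - 1)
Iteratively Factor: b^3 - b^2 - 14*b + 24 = (b + 4)*(b^2 - 5*b + 6) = (b - 3)*(b + 4)*(b - 2)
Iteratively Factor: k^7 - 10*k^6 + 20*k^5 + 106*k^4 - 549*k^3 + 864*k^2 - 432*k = (k)*(k^6 - 10*k^5 + 20*k^4 + 106*k^3 - 549*k^2 + 864*k - 432) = k*(k + 4)*(k^5 - 14*k^4 + 76*k^3 - 198*k^2 + 243*k - 108) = k*(k - 4)*(k + 4)*(k^4 - 10*k^3 + 36*k^2 - 54*k + 27) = k*(k - 4)*(k - 3)*(k + 4)*(k^3 - 7*k^2 + 15*k - 9) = k*(k - 4)*(k - 3)^2*(k + 4)*(k^2 - 4*k + 3) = k*(k - 4)*(k - 3)^3*(k + 4)*(k - 1)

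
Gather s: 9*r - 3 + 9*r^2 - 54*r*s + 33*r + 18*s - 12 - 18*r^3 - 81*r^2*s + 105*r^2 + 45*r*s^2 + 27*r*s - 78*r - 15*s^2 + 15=-18*r^3 + 114*r^2 - 36*r + s^2*(45*r - 15) + s*(-81*r^2 - 27*r + 18)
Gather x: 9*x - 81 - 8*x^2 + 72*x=-8*x^2 + 81*x - 81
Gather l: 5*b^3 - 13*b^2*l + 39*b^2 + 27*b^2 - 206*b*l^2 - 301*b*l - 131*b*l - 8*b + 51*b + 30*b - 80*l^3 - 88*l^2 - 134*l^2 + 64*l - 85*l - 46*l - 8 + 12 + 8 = 5*b^3 + 66*b^2 + 73*b - 80*l^3 + l^2*(-206*b - 222) + l*(-13*b^2 - 432*b - 67) + 12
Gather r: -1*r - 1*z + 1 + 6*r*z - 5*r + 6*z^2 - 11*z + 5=r*(6*z - 6) + 6*z^2 - 12*z + 6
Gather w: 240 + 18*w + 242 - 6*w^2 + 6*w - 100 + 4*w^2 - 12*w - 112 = -2*w^2 + 12*w + 270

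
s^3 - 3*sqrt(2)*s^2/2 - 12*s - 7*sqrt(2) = (s - 7*sqrt(2)/2)*(s + sqrt(2))^2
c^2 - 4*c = c*(c - 4)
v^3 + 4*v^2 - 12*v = v*(v - 2)*(v + 6)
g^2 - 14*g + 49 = (g - 7)^2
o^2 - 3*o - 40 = (o - 8)*(o + 5)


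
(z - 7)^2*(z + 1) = z^3 - 13*z^2 + 35*z + 49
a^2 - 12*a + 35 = (a - 7)*(a - 5)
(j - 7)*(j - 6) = j^2 - 13*j + 42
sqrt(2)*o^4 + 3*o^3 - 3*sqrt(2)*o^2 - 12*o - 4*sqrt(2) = (o - 2)*(o + 2)*(o + sqrt(2))*(sqrt(2)*o + 1)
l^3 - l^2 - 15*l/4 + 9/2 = (l - 3/2)^2*(l + 2)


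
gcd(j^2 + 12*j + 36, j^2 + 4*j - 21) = 1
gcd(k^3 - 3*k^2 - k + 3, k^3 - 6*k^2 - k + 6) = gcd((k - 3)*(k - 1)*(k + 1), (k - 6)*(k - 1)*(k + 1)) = k^2 - 1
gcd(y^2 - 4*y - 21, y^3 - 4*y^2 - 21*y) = y^2 - 4*y - 21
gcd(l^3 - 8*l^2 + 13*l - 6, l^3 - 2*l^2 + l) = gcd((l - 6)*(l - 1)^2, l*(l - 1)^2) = l^2 - 2*l + 1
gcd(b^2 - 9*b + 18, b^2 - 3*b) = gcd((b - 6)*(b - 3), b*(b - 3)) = b - 3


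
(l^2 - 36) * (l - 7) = l^3 - 7*l^2 - 36*l + 252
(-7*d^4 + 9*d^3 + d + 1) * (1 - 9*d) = 63*d^5 - 88*d^4 + 9*d^3 - 9*d^2 - 8*d + 1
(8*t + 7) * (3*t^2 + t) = 24*t^3 + 29*t^2 + 7*t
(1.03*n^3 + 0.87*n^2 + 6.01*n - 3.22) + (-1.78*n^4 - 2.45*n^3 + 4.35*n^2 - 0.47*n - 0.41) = -1.78*n^4 - 1.42*n^3 + 5.22*n^2 + 5.54*n - 3.63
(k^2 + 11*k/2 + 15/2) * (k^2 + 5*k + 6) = k^4 + 21*k^3/2 + 41*k^2 + 141*k/2 + 45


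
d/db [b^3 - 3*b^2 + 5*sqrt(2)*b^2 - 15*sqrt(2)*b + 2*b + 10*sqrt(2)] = 3*b^2 - 6*b + 10*sqrt(2)*b - 15*sqrt(2) + 2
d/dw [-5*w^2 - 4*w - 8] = -10*w - 4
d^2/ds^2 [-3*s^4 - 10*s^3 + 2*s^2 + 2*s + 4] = -36*s^2 - 60*s + 4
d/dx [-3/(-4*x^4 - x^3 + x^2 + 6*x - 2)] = 3*(-16*x^3 - 3*x^2 + 2*x + 6)/(4*x^4 + x^3 - x^2 - 6*x + 2)^2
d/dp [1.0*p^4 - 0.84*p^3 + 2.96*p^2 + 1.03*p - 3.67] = 4.0*p^3 - 2.52*p^2 + 5.92*p + 1.03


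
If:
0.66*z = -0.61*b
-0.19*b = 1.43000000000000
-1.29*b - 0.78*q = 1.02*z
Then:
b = -7.53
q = 3.35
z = 6.96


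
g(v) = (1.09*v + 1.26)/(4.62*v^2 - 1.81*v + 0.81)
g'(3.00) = -0.06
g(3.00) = 0.12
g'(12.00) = -0.00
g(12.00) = 0.02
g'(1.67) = -0.27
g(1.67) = 0.29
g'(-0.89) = 0.26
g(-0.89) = 0.05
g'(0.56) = -3.18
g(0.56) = 1.50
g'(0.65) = -2.60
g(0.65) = 1.24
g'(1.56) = -0.32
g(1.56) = 0.32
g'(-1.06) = 0.16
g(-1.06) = 0.01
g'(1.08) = -0.85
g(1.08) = 0.57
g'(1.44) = -0.40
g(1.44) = 0.36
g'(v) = (1.81 - 9.24*v)*(1.09*v + 1.26)/(4.62*v^2 - 1.81*v + 0.81)^2 + 1.09/(4.62*v^2 - 1.81*v + 0.81) = (-5.0358*v^2 - 11.6424*v + 3.1635)/(21.3444*v^4 - 16.7244*v^3 + 10.7605*v^2 - 2.9322*v + 0.6561)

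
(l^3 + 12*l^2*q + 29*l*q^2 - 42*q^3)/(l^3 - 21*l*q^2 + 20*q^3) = (-l^2 - 13*l*q - 42*q^2)/(-l^2 - l*q + 20*q^2)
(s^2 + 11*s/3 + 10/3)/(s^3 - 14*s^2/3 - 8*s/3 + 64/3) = (3*s + 5)/(3*s^2 - 20*s + 32)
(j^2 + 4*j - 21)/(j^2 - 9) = (j + 7)/(j + 3)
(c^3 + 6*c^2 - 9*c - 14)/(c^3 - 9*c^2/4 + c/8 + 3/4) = 8*(c^2 + 8*c + 7)/(8*c^2 - 2*c - 3)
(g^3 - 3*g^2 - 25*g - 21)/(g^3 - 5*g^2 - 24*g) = (g^2 - 6*g - 7)/(g*(g - 8))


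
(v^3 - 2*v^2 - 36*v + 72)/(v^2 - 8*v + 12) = v + 6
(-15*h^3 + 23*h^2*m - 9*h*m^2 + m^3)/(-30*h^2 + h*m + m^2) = (3*h^2 - 4*h*m + m^2)/(6*h + m)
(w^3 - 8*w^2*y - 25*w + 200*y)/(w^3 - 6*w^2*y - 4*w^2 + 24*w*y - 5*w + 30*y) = (-w^2 + 8*w*y - 5*w + 40*y)/(-w^2 + 6*w*y - w + 6*y)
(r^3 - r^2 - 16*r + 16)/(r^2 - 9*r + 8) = (r^2 - 16)/(r - 8)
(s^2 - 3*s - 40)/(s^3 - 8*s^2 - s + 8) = (s + 5)/(s^2 - 1)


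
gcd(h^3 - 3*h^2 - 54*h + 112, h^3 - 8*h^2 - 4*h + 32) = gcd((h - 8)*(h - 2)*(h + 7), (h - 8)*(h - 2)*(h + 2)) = h^2 - 10*h + 16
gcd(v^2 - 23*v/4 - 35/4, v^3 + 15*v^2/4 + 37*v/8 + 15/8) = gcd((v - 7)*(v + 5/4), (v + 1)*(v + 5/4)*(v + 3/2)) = v + 5/4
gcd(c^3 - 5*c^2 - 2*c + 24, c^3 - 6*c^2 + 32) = c^2 - 2*c - 8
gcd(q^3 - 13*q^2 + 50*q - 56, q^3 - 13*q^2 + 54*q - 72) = q - 4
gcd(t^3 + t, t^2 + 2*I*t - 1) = t + I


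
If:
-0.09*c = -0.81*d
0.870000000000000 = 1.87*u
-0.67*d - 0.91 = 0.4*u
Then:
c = -14.72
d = -1.64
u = 0.47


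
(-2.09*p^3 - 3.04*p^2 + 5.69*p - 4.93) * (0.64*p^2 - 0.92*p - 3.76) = -1.3376*p^5 - 0.0228000000000002*p^4 + 14.2968*p^3 + 3.0404*p^2 - 16.8588*p + 18.5368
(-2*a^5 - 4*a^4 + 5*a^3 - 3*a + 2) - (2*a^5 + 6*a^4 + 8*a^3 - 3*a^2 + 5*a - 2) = -4*a^5 - 10*a^4 - 3*a^3 + 3*a^2 - 8*a + 4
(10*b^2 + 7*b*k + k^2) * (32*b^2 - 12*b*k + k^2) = 320*b^4 + 104*b^3*k - 42*b^2*k^2 - 5*b*k^3 + k^4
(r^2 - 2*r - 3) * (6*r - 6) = 6*r^3 - 18*r^2 - 6*r + 18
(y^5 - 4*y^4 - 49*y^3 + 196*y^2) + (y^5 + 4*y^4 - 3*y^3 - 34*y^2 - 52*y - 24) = 2*y^5 - 52*y^3 + 162*y^2 - 52*y - 24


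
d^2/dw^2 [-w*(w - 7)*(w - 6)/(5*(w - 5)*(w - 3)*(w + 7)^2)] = 2*(-w^7 + 53*w^6 - 855*w^5 + 6887*w^4 - 33271*w^3 + 96075*w^2 - 131985*w + 28665)/(5*(w^10 + 4*w^9 - 141*w^8 - 280*w^7 + 8210*w^6 - 528*w^5 - 223922*w^4 + 426328*w^3 + 2119005*w^2 - 8334900*w + 8103375))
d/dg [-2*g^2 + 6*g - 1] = 6 - 4*g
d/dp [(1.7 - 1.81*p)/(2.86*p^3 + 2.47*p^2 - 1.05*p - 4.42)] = (10.3532*p^3 - 10.1153*p^2 - 8.398*p + 9.7852)/(8.1796*p^6 + 14.1284*p^5 + 0.0949000000000009*p^4 - 30.4694*p^3 - 20.7323*p^2 + 9.282*p + 19.5364)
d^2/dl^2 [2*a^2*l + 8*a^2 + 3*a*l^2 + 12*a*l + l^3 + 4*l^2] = 6*a + 6*l + 8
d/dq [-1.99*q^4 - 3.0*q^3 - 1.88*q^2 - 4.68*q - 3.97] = -7.96*q^3 - 9.0*q^2 - 3.76*q - 4.68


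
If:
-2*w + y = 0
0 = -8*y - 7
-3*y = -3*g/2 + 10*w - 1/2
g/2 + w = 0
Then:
No Solution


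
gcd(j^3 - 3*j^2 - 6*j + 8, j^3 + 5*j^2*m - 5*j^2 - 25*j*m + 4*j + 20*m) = j^2 - 5*j + 4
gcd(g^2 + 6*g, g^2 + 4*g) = g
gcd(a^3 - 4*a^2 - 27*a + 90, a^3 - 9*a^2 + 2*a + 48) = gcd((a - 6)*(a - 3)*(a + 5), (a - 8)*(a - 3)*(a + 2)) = a - 3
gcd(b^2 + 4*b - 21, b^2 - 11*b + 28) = 1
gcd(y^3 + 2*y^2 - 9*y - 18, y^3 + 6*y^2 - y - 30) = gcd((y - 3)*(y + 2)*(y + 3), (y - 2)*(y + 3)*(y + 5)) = y + 3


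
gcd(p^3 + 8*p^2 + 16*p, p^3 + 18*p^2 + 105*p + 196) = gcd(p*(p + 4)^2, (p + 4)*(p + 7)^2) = p + 4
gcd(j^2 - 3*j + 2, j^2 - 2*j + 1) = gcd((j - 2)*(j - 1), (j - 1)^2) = j - 1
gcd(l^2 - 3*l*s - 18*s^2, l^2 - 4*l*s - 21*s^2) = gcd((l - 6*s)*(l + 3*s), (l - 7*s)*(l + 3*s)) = l + 3*s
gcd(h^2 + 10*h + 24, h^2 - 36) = h + 6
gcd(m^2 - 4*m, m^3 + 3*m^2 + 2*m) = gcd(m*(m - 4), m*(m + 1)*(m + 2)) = m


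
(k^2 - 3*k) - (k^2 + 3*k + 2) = -6*k - 2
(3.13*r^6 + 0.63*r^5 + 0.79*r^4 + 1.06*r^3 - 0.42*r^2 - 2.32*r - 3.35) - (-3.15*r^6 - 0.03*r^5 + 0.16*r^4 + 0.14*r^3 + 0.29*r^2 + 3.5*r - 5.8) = 6.28*r^6 + 0.66*r^5 + 0.63*r^4 + 0.92*r^3 - 0.71*r^2 - 5.82*r + 2.45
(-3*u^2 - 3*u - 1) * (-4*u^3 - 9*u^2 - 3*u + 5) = 12*u^5 + 39*u^4 + 40*u^3 + 3*u^2 - 12*u - 5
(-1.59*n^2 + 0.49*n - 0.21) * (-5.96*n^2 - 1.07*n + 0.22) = 9.4764*n^4 - 1.2191*n^3 + 0.3775*n^2 + 0.3325*n - 0.0462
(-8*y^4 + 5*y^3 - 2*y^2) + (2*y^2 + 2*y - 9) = -8*y^4 + 5*y^3 + 2*y - 9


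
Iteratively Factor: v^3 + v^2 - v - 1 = (v + 1)*(v^2 - 1) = (v - 1)*(v + 1)*(v + 1)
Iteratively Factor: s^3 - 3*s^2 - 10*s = (s + 2)*(s^2 - 5*s) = s*(s + 2)*(s - 5)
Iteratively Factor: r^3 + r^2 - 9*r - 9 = (r - 3)*(r^2 + 4*r + 3) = (r - 3)*(r + 3)*(r + 1)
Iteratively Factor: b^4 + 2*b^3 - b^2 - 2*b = (b - 1)*(b^3 + 3*b^2 + 2*b) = b*(b - 1)*(b^2 + 3*b + 2) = b*(b - 1)*(b + 2)*(b + 1)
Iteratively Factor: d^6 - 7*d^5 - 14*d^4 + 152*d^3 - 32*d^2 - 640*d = (d + 4)*(d^5 - 11*d^4 + 30*d^3 + 32*d^2 - 160*d) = d*(d + 4)*(d^4 - 11*d^3 + 30*d^2 + 32*d - 160) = d*(d - 4)*(d + 4)*(d^3 - 7*d^2 + 2*d + 40) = d*(d - 4)^2*(d + 4)*(d^2 - 3*d - 10) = d*(d - 4)^2*(d + 2)*(d + 4)*(d - 5)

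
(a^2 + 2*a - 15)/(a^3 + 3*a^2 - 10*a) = (a - 3)/(a*(a - 2))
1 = 1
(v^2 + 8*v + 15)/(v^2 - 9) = (v + 5)/(v - 3)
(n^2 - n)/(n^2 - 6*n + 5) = n/(n - 5)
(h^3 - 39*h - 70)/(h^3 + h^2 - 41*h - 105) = (h + 2)/(h + 3)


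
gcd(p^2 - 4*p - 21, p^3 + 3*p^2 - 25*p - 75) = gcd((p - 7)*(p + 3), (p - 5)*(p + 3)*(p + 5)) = p + 3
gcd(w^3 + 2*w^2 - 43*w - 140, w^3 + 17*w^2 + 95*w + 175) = w + 5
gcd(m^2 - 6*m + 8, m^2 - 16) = m - 4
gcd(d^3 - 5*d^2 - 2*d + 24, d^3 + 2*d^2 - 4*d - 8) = d + 2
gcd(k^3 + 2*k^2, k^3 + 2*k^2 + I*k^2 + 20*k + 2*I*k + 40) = k + 2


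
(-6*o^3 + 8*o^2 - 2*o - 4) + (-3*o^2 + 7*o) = -6*o^3 + 5*o^2 + 5*o - 4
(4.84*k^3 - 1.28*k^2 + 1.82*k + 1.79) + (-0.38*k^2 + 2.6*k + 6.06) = 4.84*k^3 - 1.66*k^2 + 4.42*k + 7.85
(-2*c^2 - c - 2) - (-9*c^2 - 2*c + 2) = 7*c^2 + c - 4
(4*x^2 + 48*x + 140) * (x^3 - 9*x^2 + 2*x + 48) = 4*x^5 + 12*x^4 - 284*x^3 - 972*x^2 + 2584*x + 6720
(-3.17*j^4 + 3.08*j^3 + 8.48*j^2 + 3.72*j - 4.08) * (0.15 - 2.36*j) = 7.4812*j^5 - 7.7443*j^4 - 19.5508*j^3 - 7.5072*j^2 + 10.1868*j - 0.612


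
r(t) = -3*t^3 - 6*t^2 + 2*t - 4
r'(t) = -9*t^2 - 12*t + 2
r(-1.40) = -10.33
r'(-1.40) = 1.16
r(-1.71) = -9.96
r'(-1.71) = -3.80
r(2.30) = -67.64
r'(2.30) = -73.21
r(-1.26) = -10.04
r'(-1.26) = 2.83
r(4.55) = -401.70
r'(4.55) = -238.92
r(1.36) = -19.92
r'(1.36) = -30.97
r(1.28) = -17.56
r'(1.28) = -28.11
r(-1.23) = -9.95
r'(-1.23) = 3.14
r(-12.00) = 4292.00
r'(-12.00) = -1150.00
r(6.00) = -856.00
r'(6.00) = -394.00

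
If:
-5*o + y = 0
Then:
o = y/5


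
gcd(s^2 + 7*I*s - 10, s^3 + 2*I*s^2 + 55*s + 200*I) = s + 5*I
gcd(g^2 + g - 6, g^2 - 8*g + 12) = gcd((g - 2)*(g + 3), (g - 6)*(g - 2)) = g - 2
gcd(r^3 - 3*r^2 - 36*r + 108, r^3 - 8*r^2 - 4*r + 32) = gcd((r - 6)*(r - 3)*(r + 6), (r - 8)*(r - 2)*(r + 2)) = 1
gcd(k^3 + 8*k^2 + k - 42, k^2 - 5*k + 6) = k - 2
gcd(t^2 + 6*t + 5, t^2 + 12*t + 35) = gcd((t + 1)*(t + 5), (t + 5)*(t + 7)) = t + 5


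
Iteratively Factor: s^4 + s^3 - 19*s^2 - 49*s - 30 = (s + 3)*(s^3 - 2*s^2 - 13*s - 10) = (s + 2)*(s + 3)*(s^2 - 4*s - 5) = (s + 1)*(s + 2)*(s + 3)*(s - 5)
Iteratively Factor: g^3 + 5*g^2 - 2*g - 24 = (g - 2)*(g^2 + 7*g + 12) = (g - 2)*(g + 3)*(g + 4)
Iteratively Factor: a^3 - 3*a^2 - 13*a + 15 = (a - 5)*(a^2 + 2*a - 3) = (a - 5)*(a - 1)*(a + 3)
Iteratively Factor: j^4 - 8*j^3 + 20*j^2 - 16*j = (j - 4)*(j^3 - 4*j^2 + 4*j) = (j - 4)*(j - 2)*(j^2 - 2*j) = (j - 4)*(j - 2)^2*(j)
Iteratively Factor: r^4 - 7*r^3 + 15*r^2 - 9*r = (r - 1)*(r^3 - 6*r^2 + 9*r) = (r - 3)*(r - 1)*(r^2 - 3*r) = (r - 3)^2*(r - 1)*(r)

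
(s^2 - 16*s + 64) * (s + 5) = s^3 - 11*s^2 - 16*s + 320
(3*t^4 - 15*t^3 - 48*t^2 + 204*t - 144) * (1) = 3*t^4 - 15*t^3 - 48*t^2 + 204*t - 144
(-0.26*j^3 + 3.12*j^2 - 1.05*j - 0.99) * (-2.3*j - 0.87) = 0.598*j^4 - 6.9498*j^3 - 0.2994*j^2 + 3.1905*j + 0.8613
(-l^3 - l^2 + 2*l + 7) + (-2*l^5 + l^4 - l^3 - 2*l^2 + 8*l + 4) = -2*l^5 + l^4 - 2*l^3 - 3*l^2 + 10*l + 11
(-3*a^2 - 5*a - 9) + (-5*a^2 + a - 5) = -8*a^2 - 4*a - 14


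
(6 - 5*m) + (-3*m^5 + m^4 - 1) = -3*m^5 + m^4 - 5*m + 5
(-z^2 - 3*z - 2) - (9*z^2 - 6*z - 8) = -10*z^2 + 3*z + 6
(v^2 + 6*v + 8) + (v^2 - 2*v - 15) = 2*v^2 + 4*v - 7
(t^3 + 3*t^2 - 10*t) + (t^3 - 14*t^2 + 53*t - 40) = 2*t^3 - 11*t^2 + 43*t - 40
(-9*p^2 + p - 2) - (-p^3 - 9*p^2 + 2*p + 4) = p^3 - p - 6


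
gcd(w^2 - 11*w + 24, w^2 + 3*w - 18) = w - 3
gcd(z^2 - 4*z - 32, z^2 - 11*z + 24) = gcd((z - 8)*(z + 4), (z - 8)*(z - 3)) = z - 8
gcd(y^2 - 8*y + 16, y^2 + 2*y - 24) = y - 4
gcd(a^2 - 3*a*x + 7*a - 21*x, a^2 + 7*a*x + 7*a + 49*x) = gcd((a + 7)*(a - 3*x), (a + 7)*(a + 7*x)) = a + 7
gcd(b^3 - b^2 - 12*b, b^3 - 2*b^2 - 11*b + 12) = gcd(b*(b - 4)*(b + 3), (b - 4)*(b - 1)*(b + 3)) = b^2 - b - 12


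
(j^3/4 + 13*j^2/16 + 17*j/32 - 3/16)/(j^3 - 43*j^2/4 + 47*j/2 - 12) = (8*j^3 + 26*j^2 + 17*j - 6)/(8*(4*j^3 - 43*j^2 + 94*j - 48))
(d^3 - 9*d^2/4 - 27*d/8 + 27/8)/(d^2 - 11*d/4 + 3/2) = (2*d^2 - 3*d - 9)/(2*(d - 2))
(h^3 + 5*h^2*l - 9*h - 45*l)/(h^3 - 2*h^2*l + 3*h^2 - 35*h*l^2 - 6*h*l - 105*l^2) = (h - 3)/(h - 7*l)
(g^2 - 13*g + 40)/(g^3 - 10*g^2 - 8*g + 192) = (g - 5)/(g^2 - 2*g - 24)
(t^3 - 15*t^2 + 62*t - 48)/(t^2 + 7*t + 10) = (t^3 - 15*t^2 + 62*t - 48)/(t^2 + 7*t + 10)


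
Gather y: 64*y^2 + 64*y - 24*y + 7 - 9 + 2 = 64*y^2 + 40*y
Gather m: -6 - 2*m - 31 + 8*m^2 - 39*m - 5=8*m^2 - 41*m - 42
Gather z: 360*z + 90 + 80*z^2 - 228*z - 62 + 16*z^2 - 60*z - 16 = 96*z^2 + 72*z + 12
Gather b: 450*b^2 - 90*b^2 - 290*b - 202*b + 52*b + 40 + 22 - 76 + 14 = 360*b^2 - 440*b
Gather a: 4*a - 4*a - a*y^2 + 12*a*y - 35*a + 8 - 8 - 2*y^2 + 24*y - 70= a*(-y^2 + 12*y - 35) - 2*y^2 + 24*y - 70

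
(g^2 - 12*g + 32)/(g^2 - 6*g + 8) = (g - 8)/(g - 2)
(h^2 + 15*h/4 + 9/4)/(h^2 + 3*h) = (h + 3/4)/h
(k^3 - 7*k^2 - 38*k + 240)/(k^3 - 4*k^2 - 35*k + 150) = (k - 8)/(k - 5)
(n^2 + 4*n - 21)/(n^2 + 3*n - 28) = (n - 3)/(n - 4)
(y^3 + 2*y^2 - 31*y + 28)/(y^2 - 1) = (y^2 + 3*y - 28)/(y + 1)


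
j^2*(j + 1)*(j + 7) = j^4 + 8*j^3 + 7*j^2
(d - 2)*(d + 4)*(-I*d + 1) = -I*d^3 + d^2 - 2*I*d^2 + 2*d + 8*I*d - 8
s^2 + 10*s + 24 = (s + 4)*(s + 6)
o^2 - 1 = (o - 1)*(o + 1)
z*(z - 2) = z^2 - 2*z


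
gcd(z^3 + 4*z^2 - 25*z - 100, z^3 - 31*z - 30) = z + 5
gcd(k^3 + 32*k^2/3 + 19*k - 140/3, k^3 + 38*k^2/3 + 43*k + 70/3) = k^2 + 12*k + 35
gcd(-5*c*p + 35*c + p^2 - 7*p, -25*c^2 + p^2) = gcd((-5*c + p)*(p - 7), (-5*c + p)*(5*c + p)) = -5*c + p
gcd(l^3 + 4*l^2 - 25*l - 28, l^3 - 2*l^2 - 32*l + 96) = l - 4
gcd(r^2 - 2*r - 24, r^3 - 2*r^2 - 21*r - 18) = r - 6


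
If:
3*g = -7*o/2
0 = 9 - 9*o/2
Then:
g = -7/3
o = 2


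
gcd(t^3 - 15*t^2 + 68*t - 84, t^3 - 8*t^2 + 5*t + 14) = t^2 - 9*t + 14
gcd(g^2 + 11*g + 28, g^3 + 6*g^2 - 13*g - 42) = g + 7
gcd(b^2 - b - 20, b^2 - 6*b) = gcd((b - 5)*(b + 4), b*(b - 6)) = 1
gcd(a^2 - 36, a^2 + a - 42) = a - 6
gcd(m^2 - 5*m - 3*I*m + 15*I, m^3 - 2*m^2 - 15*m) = m - 5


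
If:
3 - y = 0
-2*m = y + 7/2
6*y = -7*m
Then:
No Solution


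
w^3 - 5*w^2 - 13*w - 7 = (w - 7)*(w + 1)^2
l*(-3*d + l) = -3*d*l + l^2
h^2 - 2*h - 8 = (h - 4)*(h + 2)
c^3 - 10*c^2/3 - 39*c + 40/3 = (c - 8)*(c - 1/3)*(c + 5)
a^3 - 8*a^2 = a^2*(a - 8)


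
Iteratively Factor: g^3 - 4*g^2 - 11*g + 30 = (g - 5)*(g^2 + g - 6) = (g - 5)*(g + 3)*(g - 2)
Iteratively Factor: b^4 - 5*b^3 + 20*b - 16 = (b - 2)*(b^3 - 3*b^2 - 6*b + 8) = (b - 2)*(b + 2)*(b^2 - 5*b + 4) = (b - 2)*(b - 1)*(b + 2)*(b - 4)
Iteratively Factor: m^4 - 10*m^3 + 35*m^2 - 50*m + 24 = (m - 1)*(m^3 - 9*m^2 + 26*m - 24) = (m - 2)*(m - 1)*(m^2 - 7*m + 12) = (m - 3)*(m - 2)*(m - 1)*(m - 4)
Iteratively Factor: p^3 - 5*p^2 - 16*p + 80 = (p + 4)*(p^2 - 9*p + 20) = (p - 5)*(p + 4)*(p - 4)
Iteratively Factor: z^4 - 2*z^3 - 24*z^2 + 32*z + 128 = (z + 2)*(z^3 - 4*z^2 - 16*z + 64) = (z - 4)*(z + 2)*(z^2 - 16) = (z - 4)^2*(z + 2)*(z + 4)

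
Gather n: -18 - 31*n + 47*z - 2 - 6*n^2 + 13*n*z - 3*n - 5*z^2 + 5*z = -6*n^2 + n*(13*z - 34) - 5*z^2 + 52*z - 20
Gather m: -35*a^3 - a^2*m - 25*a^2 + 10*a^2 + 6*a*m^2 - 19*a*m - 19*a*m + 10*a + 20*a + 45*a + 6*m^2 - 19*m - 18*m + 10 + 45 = -35*a^3 - 15*a^2 + 75*a + m^2*(6*a + 6) + m*(-a^2 - 38*a - 37) + 55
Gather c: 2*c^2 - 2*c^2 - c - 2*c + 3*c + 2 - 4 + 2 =0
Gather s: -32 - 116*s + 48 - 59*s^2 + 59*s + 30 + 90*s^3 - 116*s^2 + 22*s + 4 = 90*s^3 - 175*s^2 - 35*s + 50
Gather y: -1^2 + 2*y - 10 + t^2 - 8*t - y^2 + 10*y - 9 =t^2 - 8*t - y^2 + 12*y - 20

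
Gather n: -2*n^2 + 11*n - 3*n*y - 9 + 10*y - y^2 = -2*n^2 + n*(11 - 3*y) - y^2 + 10*y - 9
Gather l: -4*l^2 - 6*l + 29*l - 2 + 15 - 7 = -4*l^2 + 23*l + 6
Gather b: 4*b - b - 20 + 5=3*b - 15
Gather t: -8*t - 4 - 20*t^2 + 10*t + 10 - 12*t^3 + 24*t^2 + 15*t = -12*t^3 + 4*t^2 + 17*t + 6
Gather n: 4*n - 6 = 4*n - 6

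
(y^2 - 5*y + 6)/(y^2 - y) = (y^2 - 5*y + 6)/(y*(y - 1))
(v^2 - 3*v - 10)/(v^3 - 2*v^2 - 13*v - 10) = 1/(v + 1)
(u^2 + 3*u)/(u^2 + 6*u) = (u + 3)/(u + 6)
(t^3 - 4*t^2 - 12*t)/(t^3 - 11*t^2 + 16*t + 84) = t/(t - 7)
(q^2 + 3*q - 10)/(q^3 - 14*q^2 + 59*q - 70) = (q + 5)/(q^2 - 12*q + 35)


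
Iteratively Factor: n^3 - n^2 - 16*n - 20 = (n + 2)*(n^2 - 3*n - 10) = (n + 2)^2*(n - 5)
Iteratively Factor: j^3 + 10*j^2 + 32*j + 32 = (j + 2)*(j^2 + 8*j + 16) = (j + 2)*(j + 4)*(j + 4)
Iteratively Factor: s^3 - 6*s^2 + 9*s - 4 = (s - 4)*(s^2 - 2*s + 1) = (s - 4)*(s - 1)*(s - 1)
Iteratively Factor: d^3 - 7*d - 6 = (d - 3)*(d^2 + 3*d + 2) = (d - 3)*(d + 2)*(d + 1)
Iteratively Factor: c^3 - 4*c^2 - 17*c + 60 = (c - 3)*(c^2 - c - 20) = (c - 3)*(c + 4)*(c - 5)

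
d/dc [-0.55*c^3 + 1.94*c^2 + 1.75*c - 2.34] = -1.65*c^2 + 3.88*c + 1.75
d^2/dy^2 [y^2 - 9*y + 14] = 2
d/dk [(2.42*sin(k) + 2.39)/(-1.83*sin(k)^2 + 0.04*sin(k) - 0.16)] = (4.4286*sin(k)^2 + 8.7474*sin(k) - 0.4828)*cos(k)/(3.3489*sin(k)^4 - 0.1464*sin(k)^3 + 0.5872*sin(k)^2 - 0.0128*sin(k) + 0.0256)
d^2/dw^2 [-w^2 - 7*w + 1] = -2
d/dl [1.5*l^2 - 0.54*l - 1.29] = 3.0*l - 0.54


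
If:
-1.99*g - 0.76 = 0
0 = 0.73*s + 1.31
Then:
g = -0.38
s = -1.79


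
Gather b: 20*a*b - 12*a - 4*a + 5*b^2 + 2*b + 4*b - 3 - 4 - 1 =-16*a + 5*b^2 + b*(20*a + 6) - 8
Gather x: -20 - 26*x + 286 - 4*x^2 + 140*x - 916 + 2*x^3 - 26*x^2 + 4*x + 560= 2*x^3 - 30*x^2 + 118*x - 90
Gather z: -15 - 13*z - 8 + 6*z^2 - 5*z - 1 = 6*z^2 - 18*z - 24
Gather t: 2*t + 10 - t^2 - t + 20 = -t^2 + t + 30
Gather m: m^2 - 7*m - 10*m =m^2 - 17*m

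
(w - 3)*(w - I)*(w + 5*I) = w^3 - 3*w^2 + 4*I*w^2 + 5*w - 12*I*w - 15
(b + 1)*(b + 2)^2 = b^3 + 5*b^2 + 8*b + 4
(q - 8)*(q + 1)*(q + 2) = q^3 - 5*q^2 - 22*q - 16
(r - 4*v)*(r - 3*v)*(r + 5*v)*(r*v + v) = r^4*v - 2*r^3*v^2 + r^3*v - 23*r^2*v^3 - 2*r^2*v^2 + 60*r*v^4 - 23*r*v^3 + 60*v^4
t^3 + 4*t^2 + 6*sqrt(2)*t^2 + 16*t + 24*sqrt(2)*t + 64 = (t + 4)*(t + 2*sqrt(2))*(t + 4*sqrt(2))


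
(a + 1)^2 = a^2 + 2*a + 1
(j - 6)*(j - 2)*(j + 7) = j^3 - j^2 - 44*j + 84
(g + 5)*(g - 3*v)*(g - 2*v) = g^3 - 5*g^2*v + 5*g^2 + 6*g*v^2 - 25*g*v + 30*v^2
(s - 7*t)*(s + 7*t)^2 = s^3 + 7*s^2*t - 49*s*t^2 - 343*t^3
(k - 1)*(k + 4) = k^2 + 3*k - 4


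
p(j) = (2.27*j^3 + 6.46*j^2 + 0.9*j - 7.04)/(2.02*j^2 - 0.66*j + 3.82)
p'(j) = (0.66 - 4.04*j)*(2.27*j^3 + 6.46*j^2 + 0.9*j - 7.04)/(2.02*j^2 - 0.66*j + 3.82)^2 + (6.81*j^2 + 12.92*j + 0.9)/(2.02*j^2 - 0.66*j + 3.82) = (4.5854*j^4 - 2.9964*j^3 + 19.9326*j^2 + 77.796*j - 1.2084)/(4.0804*j^4 - 2.6664*j^3 + 15.8684*j^2 - 5.0424*j + 14.5924)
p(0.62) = -0.83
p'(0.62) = 3.12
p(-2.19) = -0.13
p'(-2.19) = 0.27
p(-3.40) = -0.84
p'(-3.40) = 0.80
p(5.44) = 9.24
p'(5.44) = 1.26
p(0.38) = -1.46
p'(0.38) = 2.09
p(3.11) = 5.94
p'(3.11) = 1.70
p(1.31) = 1.61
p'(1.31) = 3.44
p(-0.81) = -0.83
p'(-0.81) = -1.47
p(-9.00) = -6.61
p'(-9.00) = 1.10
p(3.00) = 5.75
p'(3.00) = 1.75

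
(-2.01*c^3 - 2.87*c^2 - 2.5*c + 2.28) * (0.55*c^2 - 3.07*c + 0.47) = -1.1055*c^5 + 4.5922*c^4 + 6.4912*c^3 + 7.5801*c^2 - 8.1746*c + 1.0716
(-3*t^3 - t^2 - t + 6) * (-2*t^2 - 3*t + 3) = 6*t^5 + 11*t^4 - 4*t^3 - 12*t^2 - 21*t + 18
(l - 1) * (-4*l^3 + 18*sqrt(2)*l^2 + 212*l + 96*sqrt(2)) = -4*l^4 + 4*l^3 + 18*sqrt(2)*l^3 - 18*sqrt(2)*l^2 + 212*l^2 - 212*l + 96*sqrt(2)*l - 96*sqrt(2)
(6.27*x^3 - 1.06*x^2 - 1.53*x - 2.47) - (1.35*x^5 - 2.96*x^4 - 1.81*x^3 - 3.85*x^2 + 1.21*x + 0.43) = -1.35*x^5 + 2.96*x^4 + 8.08*x^3 + 2.79*x^2 - 2.74*x - 2.9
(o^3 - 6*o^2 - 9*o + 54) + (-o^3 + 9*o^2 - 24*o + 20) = 3*o^2 - 33*o + 74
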